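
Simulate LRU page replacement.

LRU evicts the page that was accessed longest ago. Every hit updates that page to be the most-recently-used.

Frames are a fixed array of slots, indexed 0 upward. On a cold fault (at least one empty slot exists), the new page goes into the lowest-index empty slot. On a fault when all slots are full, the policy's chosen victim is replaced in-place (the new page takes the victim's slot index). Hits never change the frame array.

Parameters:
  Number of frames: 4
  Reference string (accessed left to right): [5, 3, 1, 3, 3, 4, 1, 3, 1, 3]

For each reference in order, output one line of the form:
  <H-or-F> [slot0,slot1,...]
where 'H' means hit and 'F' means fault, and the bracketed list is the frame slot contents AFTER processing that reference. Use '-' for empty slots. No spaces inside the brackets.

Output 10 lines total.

F [5,-,-,-]
F [5,3,-,-]
F [5,3,1,-]
H [5,3,1,-]
H [5,3,1,-]
F [5,3,1,4]
H [5,3,1,4]
H [5,3,1,4]
H [5,3,1,4]
H [5,3,1,4]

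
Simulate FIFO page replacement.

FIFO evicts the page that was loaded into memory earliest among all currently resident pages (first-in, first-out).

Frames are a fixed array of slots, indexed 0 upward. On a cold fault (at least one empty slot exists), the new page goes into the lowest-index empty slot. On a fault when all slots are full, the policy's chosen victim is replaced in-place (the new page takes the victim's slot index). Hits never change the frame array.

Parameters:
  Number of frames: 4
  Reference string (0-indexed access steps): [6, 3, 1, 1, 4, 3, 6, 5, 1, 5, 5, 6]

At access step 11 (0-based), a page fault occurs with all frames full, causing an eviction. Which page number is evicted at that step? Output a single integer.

Step 0: ref 6 -> FAULT, frames=[6,-,-,-]
Step 1: ref 3 -> FAULT, frames=[6,3,-,-]
Step 2: ref 1 -> FAULT, frames=[6,3,1,-]
Step 3: ref 1 -> HIT, frames=[6,3,1,-]
Step 4: ref 4 -> FAULT, frames=[6,3,1,4]
Step 5: ref 3 -> HIT, frames=[6,3,1,4]
Step 6: ref 6 -> HIT, frames=[6,3,1,4]
Step 7: ref 5 -> FAULT, evict 6, frames=[5,3,1,4]
Step 8: ref 1 -> HIT, frames=[5,3,1,4]
Step 9: ref 5 -> HIT, frames=[5,3,1,4]
Step 10: ref 5 -> HIT, frames=[5,3,1,4]
Step 11: ref 6 -> FAULT, evict 3, frames=[5,6,1,4]
At step 11: evicted page 3

Answer: 3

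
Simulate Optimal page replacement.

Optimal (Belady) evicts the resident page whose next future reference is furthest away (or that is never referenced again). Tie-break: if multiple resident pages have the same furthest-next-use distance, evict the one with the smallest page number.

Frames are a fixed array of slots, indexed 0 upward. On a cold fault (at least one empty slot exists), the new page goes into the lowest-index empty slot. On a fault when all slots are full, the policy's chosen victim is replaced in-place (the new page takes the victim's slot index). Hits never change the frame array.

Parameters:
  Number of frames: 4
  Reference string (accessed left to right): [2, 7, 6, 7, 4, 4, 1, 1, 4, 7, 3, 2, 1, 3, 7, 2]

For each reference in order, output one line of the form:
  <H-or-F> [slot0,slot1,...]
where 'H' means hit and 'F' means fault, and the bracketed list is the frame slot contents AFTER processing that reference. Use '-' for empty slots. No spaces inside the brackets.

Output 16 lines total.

F [2,-,-,-]
F [2,7,-,-]
F [2,7,6,-]
H [2,7,6,-]
F [2,7,6,4]
H [2,7,6,4]
F [2,7,1,4]
H [2,7,1,4]
H [2,7,1,4]
H [2,7,1,4]
F [2,7,1,3]
H [2,7,1,3]
H [2,7,1,3]
H [2,7,1,3]
H [2,7,1,3]
H [2,7,1,3]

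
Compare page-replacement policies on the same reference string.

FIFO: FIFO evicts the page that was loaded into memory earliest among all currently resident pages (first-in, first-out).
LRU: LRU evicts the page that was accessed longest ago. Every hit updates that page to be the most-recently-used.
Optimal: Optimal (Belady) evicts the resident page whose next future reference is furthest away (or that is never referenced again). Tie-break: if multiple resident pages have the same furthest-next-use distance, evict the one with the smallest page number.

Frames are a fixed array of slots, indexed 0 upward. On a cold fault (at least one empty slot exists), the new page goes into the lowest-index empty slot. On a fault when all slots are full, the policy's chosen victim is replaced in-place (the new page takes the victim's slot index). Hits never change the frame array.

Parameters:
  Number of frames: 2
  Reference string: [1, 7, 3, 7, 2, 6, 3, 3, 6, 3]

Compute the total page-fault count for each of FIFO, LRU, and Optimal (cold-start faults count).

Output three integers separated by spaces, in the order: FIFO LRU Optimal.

--- FIFO ---
  step 0: ref 1 -> FAULT, frames=[1,-] (faults so far: 1)
  step 1: ref 7 -> FAULT, frames=[1,7] (faults so far: 2)
  step 2: ref 3 -> FAULT, evict 1, frames=[3,7] (faults so far: 3)
  step 3: ref 7 -> HIT, frames=[3,7] (faults so far: 3)
  step 4: ref 2 -> FAULT, evict 7, frames=[3,2] (faults so far: 4)
  step 5: ref 6 -> FAULT, evict 3, frames=[6,2] (faults so far: 5)
  step 6: ref 3 -> FAULT, evict 2, frames=[6,3] (faults so far: 6)
  step 7: ref 3 -> HIT, frames=[6,3] (faults so far: 6)
  step 8: ref 6 -> HIT, frames=[6,3] (faults so far: 6)
  step 9: ref 3 -> HIT, frames=[6,3] (faults so far: 6)
  FIFO total faults: 6
--- LRU ---
  step 0: ref 1 -> FAULT, frames=[1,-] (faults so far: 1)
  step 1: ref 7 -> FAULT, frames=[1,7] (faults so far: 2)
  step 2: ref 3 -> FAULT, evict 1, frames=[3,7] (faults so far: 3)
  step 3: ref 7 -> HIT, frames=[3,7] (faults so far: 3)
  step 4: ref 2 -> FAULT, evict 3, frames=[2,7] (faults so far: 4)
  step 5: ref 6 -> FAULT, evict 7, frames=[2,6] (faults so far: 5)
  step 6: ref 3 -> FAULT, evict 2, frames=[3,6] (faults so far: 6)
  step 7: ref 3 -> HIT, frames=[3,6] (faults so far: 6)
  step 8: ref 6 -> HIT, frames=[3,6] (faults so far: 6)
  step 9: ref 3 -> HIT, frames=[3,6] (faults so far: 6)
  LRU total faults: 6
--- Optimal ---
  step 0: ref 1 -> FAULT, frames=[1,-] (faults so far: 1)
  step 1: ref 7 -> FAULT, frames=[1,7] (faults so far: 2)
  step 2: ref 3 -> FAULT, evict 1, frames=[3,7] (faults so far: 3)
  step 3: ref 7 -> HIT, frames=[3,7] (faults so far: 3)
  step 4: ref 2 -> FAULT, evict 7, frames=[3,2] (faults so far: 4)
  step 5: ref 6 -> FAULT, evict 2, frames=[3,6] (faults so far: 5)
  step 6: ref 3 -> HIT, frames=[3,6] (faults so far: 5)
  step 7: ref 3 -> HIT, frames=[3,6] (faults so far: 5)
  step 8: ref 6 -> HIT, frames=[3,6] (faults so far: 5)
  step 9: ref 3 -> HIT, frames=[3,6] (faults so far: 5)
  Optimal total faults: 5

Answer: 6 6 5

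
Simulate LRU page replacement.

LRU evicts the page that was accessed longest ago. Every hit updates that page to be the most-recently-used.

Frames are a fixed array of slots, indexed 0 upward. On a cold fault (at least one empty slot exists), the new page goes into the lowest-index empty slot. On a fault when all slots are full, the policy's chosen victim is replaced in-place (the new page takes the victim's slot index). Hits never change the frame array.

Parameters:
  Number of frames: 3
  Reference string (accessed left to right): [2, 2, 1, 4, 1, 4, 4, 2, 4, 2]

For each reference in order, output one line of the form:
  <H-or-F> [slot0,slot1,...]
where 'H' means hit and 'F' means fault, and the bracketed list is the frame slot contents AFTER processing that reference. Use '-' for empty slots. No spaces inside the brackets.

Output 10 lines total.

F [2,-,-]
H [2,-,-]
F [2,1,-]
F [2,1,4]
H [2,1,4]
H [2,1,4]
H [2,1,4]
H [2,1,4]
H [2,1,4]
H [2,1,4]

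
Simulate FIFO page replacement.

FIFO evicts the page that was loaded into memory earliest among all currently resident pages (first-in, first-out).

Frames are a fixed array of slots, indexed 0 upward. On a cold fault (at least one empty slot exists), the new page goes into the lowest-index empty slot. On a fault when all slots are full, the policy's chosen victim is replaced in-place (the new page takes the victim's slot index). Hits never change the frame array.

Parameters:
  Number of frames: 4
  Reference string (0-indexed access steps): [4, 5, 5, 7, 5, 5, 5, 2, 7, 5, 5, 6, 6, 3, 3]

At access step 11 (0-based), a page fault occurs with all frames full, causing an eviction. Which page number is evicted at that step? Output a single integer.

Step 0: ref 4 -> FAULT, frames=[4,-,-,-]
Step 1: ref 5 -> FAULT, frames=[4,5,-,-]
Step 2: ref 5 -> HIT, frames=[4,5,-,-]
Step 3: ref 7 -> FAULT, frames=[4,5,7,-]
Step 4: ref 5 -> HIT, frames=[4,5,7,-]
Step 5: ref 5 -> HIT, frames=[4,5,7,-]
Step 6: ref 5 -> HIT, frames=[4,5,7,-]
Step 7: ref 2 -> FAULT, frames=[4,5,7,2]
Step 8: ref 7 -> HIT, frames=[4,5,7,2]
Step 9: ref 5 -> HIT, frames=[4,5,7,2]
Step 10: ref 5 -> HIT, frames=[4,5,7,2]
Step 11: ref 6 -> FAULT, evict 4, frames=[6,5,7,2]
At step 11: evicted page 4

Answer: 4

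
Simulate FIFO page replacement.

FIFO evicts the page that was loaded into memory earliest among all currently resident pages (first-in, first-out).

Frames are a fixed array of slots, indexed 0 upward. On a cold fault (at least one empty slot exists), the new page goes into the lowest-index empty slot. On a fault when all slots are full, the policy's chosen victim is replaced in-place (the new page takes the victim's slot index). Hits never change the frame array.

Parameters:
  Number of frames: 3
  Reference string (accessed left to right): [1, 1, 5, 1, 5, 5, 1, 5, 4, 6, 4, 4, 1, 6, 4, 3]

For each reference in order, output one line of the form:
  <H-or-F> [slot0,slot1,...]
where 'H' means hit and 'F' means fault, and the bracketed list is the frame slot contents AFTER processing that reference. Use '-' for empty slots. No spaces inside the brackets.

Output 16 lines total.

F [1,-,-]
H [1,-,-]
F [1,5,-]
H [1,5,-]
H [1,5,-]
H [1,5,-]
H [1,5,-]
H [1,5,-]
F [1,5,4]
F [6,5,4]
H [6,5,4]
H [6,5,4]
F [6,1,4]
H [6,1,4]
H [6,1,4]
F [6,1,3]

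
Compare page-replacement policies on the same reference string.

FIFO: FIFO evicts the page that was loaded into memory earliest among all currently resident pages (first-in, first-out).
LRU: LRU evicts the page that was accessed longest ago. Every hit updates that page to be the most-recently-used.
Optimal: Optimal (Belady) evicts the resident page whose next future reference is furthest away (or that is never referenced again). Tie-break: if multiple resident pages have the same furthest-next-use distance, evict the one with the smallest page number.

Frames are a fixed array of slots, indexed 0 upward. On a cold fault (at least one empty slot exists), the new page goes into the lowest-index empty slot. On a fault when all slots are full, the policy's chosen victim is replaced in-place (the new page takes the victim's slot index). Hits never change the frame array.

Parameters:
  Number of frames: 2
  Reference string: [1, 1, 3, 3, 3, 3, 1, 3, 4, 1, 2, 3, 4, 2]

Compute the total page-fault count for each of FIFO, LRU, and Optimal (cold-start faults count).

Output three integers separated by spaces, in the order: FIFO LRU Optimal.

--- FIFO ---
  step 0: ref 1 -> FAULT, frames=[1,-] (faults so far: 1)
  step 1: ref 1 -> HIT, frames=[1,-] (faults so far: 1)
  step 2: ref 3 -> FAULT, frames=[1,3] (faults so far: 2)
  step 3: ref 3 -> HIT, frames=[1,3] (faults so far: 2)
  step 4: ref 3 -> HIT, frames=[1,3] (faults so far: 2)
  step 5: ref 3 -> HIT, frames=[1,3] (faults so far: 2)
  step 6: ref 1 -> HIT, frames=[1,3] (faults so far: 2)
  step 7: ref 3 -> HIT, frames=[1,3] (faults so far: 2)
  step 8: ref 4 -> FAULT, evict 1, frames=[4,3] (faults so far: 3)
  step 9: ref 1 -> FAULT, evict 3, frames=[4,1] (faults so far: 4)
  step 10: ref 2 -> FAULT, evict 4, frames=[2,1] (faults so far: 5)
  step 11: ref 3 -> FAULT, evict 1, frames=[2,3] (faults so far: 6)
  step 12: ref 4 -> FAULT, evict 2, frames=[4,3] (faults so far: 7)
  step 13: ref 2 -> FAULT, evict 3, frames=[4,2] (faults so far: 8)
  FIFO total faults: 8
--- LRU ---
  step 0: ref 1 -> FAULT, frames=[1,-] (faults so far: 1)
  step 1: ref 1 -> HIT, frames=[1,-] (faults so far: 1)
  step 2: ref 3 -> FAULT, frames=[1,3] (faults so far: 2)
  step 3: ref 3 -> HIT, frames=[1,3] (faults so far: 2)
  step 4: ref 3 -> HIT, frames=[1,3] (faults so far: 2)
  step 5: ref 3 -> HIT, frames=[1,3] (faults so far: 2)
  step 6: ref 1 -> HIT, frames=[1,3] (faults so far: 2)
  step 7: ref 3 -> HIT, frames=[1,3] (faults so far: 2)
  step 8: ref 4 -> FAULT, evict 1, frames=[4,3] (faults so far: 3)
  step 9: ref 1 -> FAULT, evict 3, frames=[4,1] (faults so far: 4)
  step 10: ref 2 -> FAULT, evict 4, frames=[2,1] (faults so far: 5)
  step 11: ref 3 -> FAULT, evict 1, frames=[2,3] (faults so far: 6)
  step 12: ref 4 -> FAULT, evict 2, frames=[4,3] (faults so far: 7)
  step 13: ref 2 -> FAULT, evict 3, frames=[4,2] (faults so far: 8)
  LRU total faults: 8
--- Optimal ---
  step 0: ref 1 -> FAULT, frames=[1,-] (faults so far: 1)
  step 1: ref 1 -> HIT, frames=[1,-] (faults so far: 1)
  step 2: ref 3 -> FAULT, frames=[1,3] (faults so far: 2)
  step 3: ref 3 -> HIT, frames=[1,3] (faults so far: 2)
  step 4: ref 3 -> HIT, frames=[1,3] (faults so far: 2)
  step 5: ref 3 -> HIT, frames=[1,3] (faults so far: 2)
  step 6: ref 1 -> HIT, frames=[1,3] (faults so far: 2)
  step 7: ref 3 -> HIT, frames=[1,3] (faults so far: 2)
  step 8: ref 4 -> FAULT, evict 3, frames=[1,4] (faults so far: 3)
  step 9: ref 1 -> HIT, frames=[1,4] (faults so far: 3)
  step 10: ref 2 -> FAULT, evict 1, frames=[2,4] (faults so far: 4)
  step 11: ref 3 -> FAULT, evict 2, frames=[3,4] (faults so far: 5)
  step 12: ref 4 -> HIT, frames=[3,4] (faults so far: 5)
  step 13: ref 2 -> FAULT, evict 3, frames=[2,4] (faults so far: 6)
  Optimal total faults: 6

Answer: 8 8 6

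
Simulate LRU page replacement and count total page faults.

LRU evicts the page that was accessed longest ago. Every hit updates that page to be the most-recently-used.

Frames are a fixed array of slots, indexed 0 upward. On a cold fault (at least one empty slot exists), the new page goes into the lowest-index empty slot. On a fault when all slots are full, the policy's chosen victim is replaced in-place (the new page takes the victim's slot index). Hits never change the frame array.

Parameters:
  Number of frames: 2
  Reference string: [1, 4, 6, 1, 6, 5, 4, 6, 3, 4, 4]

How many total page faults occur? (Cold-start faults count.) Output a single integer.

Step 0: ref 1 → FAULT, frames=[1,-]
Step 1: ref 4 → FAULT, frames=[1,4]
Step 2: ref 6 → FAULT (evict 1), frames=[6,4]
Step 3: ref 1 → FAULT (evict 4), frames=[6,1]
Step 4: ref 6 → HIT, frames=[6,1]
Step 5: ref 5 → FAULT (evict 1), frames=[6,5]
Step 6: ref 4 → FAULT (evict 6), frames=[4,5]
Step 7: ref 6 → FAULT (evict 5), frames=[4,6]
Step 8: ref 3 → FAULT (evict 4), frames=[3,6]
Step 9: ref 4 → FAULT (evict 6), frames=[3,4]
Step 10: ref 4 → HIT, frames=[3,4]
Total faults: 9

Answer: 9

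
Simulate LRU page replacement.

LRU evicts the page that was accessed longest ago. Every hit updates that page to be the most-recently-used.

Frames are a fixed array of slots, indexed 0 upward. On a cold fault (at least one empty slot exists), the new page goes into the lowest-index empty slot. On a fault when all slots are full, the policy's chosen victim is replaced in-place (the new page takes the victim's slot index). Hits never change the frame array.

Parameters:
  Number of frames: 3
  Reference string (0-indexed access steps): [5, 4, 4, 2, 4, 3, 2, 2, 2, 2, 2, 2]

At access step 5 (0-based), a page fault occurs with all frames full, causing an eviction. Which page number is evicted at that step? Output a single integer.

Step 0: ref 5 -> FAULT, frames=[5,-,-]
Step 1: ref 4 -> FAULT, frames=[5,4,-]
Step 2: ref 4 -> HIT, frames=[5,4,-]
Step 3: ref 2 -> FAULT, frames=[5,4,2]
Step 4: ref 4 -> HIT, frames=[5,4,2]
Step 5: ref 3 -> FAULT, evict 5, frames=[3,4,2]
At step 5: evicted page 5

Answer: 5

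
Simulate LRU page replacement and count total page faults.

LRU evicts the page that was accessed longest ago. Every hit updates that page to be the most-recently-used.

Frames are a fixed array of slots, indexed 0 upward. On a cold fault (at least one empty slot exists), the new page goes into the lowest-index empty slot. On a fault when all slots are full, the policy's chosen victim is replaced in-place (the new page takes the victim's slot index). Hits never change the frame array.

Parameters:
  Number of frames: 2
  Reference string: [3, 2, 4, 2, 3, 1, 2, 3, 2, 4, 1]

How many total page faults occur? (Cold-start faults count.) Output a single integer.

Answer: 9

Derivation:
Step 0: ref 3 → FAULT, frames=[3,-]
Step 1: ref 2 → FAULT, frames=[3,2]
Step 2: ref 4 → FAULT (evict 3), frames=[4,2]
Step 3: ref 2 → HIT, frames=[4,2]
Step 4: ref 3 → FAULT (evict 4), frames=[3,2]
Step 5: ref 1 → FAULT (evict 2), frames=[3,1]
Step 6: ref 2 → FAULT (evict 3), frames=[2,1]
Step 7: ref 3 → FAULT (evict 1), frames=[2,3]
Step 8: ref 2 → HIT, frames=[2,3]
Step 9: ref 4 → FAULT (evict 3), frames=[2,4]
Step 10: ref 1 → FAULT (evict 2), frames=[1,4]
Total faults: 9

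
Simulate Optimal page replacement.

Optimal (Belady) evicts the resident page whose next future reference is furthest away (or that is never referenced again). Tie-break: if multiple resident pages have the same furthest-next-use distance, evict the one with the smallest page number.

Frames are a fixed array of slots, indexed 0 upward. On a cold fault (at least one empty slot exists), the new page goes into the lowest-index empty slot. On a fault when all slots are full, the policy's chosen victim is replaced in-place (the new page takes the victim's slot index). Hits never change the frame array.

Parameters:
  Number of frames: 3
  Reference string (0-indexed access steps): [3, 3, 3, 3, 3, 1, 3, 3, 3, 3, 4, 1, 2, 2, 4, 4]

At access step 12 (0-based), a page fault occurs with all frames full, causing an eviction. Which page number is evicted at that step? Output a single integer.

Answer: 1

Derivation:
Step 0: ref 3 -> FAULT, frames=[3,-,-]
Step 1: ref 3 -> HIT, frames=[3,-,-]
Step 2: ref 3 -> HIT, frames=[3,-,-]
Step 3: ref 3 -> HIT, frames=[3,-,-]
Step 4: ref 3 -> HIT, frames=[3,-,-]
Step 5: ref 1 -> FAULT, frames=[3,1,-]
Step 6: ref 3 -> HIT, frames=[3,1,-]
Step 7: ref 3 -> HIT, frames=[3,1,-]
Step 8: ref 3 -> HIT, frames=[3,1,-]
Step 9: ref 3 -> HIT, frames=[3,1,-]
Step 10: ref 4 -> FAULT, frames=[3,1,4]
Step 11: ref 1 -> HIT, frames=[3,1,4]
Step 12: ref 2 -> FAULT, evict 1, frames=[3,2,4]
At step 12: evicted page 1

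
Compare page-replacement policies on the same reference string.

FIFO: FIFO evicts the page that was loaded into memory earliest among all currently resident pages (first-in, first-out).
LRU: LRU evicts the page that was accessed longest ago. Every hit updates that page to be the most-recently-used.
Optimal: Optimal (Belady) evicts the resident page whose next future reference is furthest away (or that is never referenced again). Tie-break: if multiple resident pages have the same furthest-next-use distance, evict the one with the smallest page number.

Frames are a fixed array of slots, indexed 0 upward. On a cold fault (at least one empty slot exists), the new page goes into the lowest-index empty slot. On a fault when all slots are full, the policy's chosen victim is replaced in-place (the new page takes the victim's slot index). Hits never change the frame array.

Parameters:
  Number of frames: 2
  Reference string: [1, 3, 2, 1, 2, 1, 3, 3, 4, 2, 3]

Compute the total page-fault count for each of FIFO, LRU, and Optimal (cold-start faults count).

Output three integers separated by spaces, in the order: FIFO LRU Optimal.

Answer: 8 8 6

Derivation:
--- FIFO ---
  step 0: ref 1 -> FAULT, frames=[1,-] (faults so far: 1)
  step 1: ref 3 -> FAULT, frames=[1,3] (faults so far: 2)
  step 2: ref 2 -> FAULT, evict 1, frames=[2,3] (faults so far: 3)
  step 3: ref 1 -> FAULT, evict 3, frames=[2,1] (faults so far: 4)
  step 4: ref 2 -> HIT, frames=[2,1] (faults so far: 4)
  step 5: ref 1 -> HIT, frames=[2,1] (faults so far: 4)
  step 6: ref 3 -> FAULT, evict 2, frames=[3,1] (faults so far: 5)
  step 7: ref 3 -> HIT, frames=[3,1] (faults so far: 5)
  step 8: ref 4 -> FAULT, evict 1, frames=[3,4] (faults so far: 6)
  step 9: ref 2 -> FAULT, evict 3, frames=[2,4] (faults so far: 7)
  step 10: ref 3 -> FAULT, evict 4, frames=[2,3] (faults so far: 8)
  FIFO total faults: 8
--- LRU ---
  step 0: ref 1 -> FAULT, frames=[1,-] (faults so far: 1)
  step 1: ref 3 -> FAULT, frames=[1,3] (faults so far: 2)
  step 2: ref 2 -> FAULT, evict 1, frames=[2,3] (faults so far: 3)
  step 3: ref 1 -> FAULT, evict 3, frames=[2,1] (faults so far: 4)
  step 4: ref 2 -> HIT, frames=[2,1] (faults so far: 4)
  step 5: ref 1 -> HIT, frames=[2,1] (faults so far: 4)
  step 6: ref 3 -> FAULT, evict 2, frames=[3,1] (faults so far: 5)
  step 7: ref 3 -> HIT, frames=[3,1] (faults so far: 5)
  step 8: ref 4 -> FAULT, evict 1, frames=[3,4] (faults so far: 6)
  step 9: ref 2 -> FAULT, evict 3, frames=[2,4] (faults so far: 7)
  step 10: ref 3 -> FAULT, evict 4, frames=[2,3] (faults so far: 8)
  LRU total faults: 8
--- Optimal ---
  step 0: ref 1 -> FAULT, frames=[1,-] (faults so far: 1)
  step 1: ref 3 -> FAULT, frames=[1,3] (faults so far: 2)
  step 2: ref 2 -> FAULT, evict 3, frames=[1,2] (faults so far: 3)
  step 3: ref 1 -> HIT, frames=[1,2] (faults so far: 3)
  step 4: ref 2 -> HIT, frames=[1,2] (faults so far: 3)
  step 5: ref 1 -> HIT, frames=[1,2] (faults so far: 3)
  step 6: ref 3 -> FAULT, evict 1, frames=[3,2] (faults so far: 4)
  step 7: ref 3 -> HIT, frames=[3,2] (faults so far: 4)
  step 8: ref 4 -> FAULT, evict 3, frames=[4,2] (faults so far: 5)
  step 9: ref 2 -> HIT, frames=[4,2] (faults so far: 5)
  step 10: ref 3 -> FAULT, evict 2, frames=[4,3] (faults so far: 6)
  Optimal total faults: 6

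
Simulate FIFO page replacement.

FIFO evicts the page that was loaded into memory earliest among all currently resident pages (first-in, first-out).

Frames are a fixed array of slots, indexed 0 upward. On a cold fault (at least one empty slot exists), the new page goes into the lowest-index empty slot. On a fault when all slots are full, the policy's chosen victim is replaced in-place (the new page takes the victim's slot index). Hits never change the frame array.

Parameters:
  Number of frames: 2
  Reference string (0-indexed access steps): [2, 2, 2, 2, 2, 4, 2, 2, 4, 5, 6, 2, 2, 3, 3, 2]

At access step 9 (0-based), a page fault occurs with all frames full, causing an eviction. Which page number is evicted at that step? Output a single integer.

Step 0: ref 2 -> FAULT, frames=[2,-]
Step 1: ref 2 -> HIT, frames=[2,-]
Step 2: ref 2 -> HIT, frames=[2,-]
Step 3: ref 2 -> HIT, frames=[2,-]
Step 4: ref 2 -> HIT, frames=[2,-]
Step 5: ref 4 -> FAULT, frames=[2,4]
Step 6: ref 2 -> HIT, frames=[2,4]
Step 7: ref 2 -> HIT, frames=[2,4]
Step 8: ref 4 -> HIT, frames=[2,4]
Step 9: ref 5 -> FAULT, evict 2, frames=[5,4]
At step 9: evicted page 2

Answer: 2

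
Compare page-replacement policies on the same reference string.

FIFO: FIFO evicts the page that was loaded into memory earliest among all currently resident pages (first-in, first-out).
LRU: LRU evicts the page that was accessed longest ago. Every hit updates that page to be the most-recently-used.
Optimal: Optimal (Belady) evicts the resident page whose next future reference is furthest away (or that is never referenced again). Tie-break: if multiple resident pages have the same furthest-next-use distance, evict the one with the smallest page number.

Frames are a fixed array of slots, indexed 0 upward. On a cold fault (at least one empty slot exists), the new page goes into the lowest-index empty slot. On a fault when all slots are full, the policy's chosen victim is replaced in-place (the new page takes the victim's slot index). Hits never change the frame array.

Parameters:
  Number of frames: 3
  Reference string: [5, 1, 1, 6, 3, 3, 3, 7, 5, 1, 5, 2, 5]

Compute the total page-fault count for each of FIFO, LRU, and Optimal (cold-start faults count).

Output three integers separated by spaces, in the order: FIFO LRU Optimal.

Answer: 8 8 6

Derivation:
--- FIFO ---
  step 0: ref 5 -> FAULT, frames=[5,-,-] (faults so far: 1)
  step 1: ref 1 -> FAULT, frames=[5,1,-] (faults so far: 2)
  step 2: ref 1 -> HIT, frames=[5,1,-] (faults so far: 2)
  step 3: ref 6 -> FAULT, frames=[5,1,6] (faults so far: 3)
  step 4: ref 3 -> FAULT, evict 5, frames=[3,1,6] (faults so far: 4)
  step 5: ref 3 -> HIT, frames=[3,1,6] (faults so far: 4)
  step 6: ref 3 -> HIT, frames=[3,1,6] (faults so far: 4)
  step 7: ref 7 -> FAULT, evict 1, frames=[3,7,6] (faults so far: 5)
  step 8: ref 5 -> FAULT, evict 6, frames=[3,7,5] (faults so far: 6)
  step 9: ref 1 -> FAULT, evict 3, frames=[1,7,5] (faults so far: 7)
  step 10: ref 5 -> HIT, frames=[1,7,5] (faults so far: 7)
  step 11: ref 2 -> FAULT, evict 7, frames=[1,2,5] (faults so far: 8)
  step 12: ref 5 -> HIT, frames=[1,2,5] (faults so far: 8)
  FIFO total faults: 8
--- LRU ---
  step 0: ref 5 -> FAULT, frames=[5,-,-] (faults so far: 1)
  step 1: ref 1 -> FAULT, frames=[5,1,-] (faults so far: 2)
  step 2: ref 1 -> HIT, frames=[5,1,-] (faults so far: 2)
  step 3: ref 6 -> FAULT, frames=[5,1,6] (faults so far: 3)
  step 4: ref 3 -> FAULT, evict 5, frames=[3,1,6] (faults so far: 4)
  step 5: ref 3 -> HIT, frames=[3,1,6] (faults so far: 4)
  step 6: ref 3 -> HIT, frames=[3,1,6] (faults so far: 4)
  step 7: ref 7 -> FAULT, evict 1, frames=[3,7,6] (faults so far: 5)
  step 8: ref 5 -> FAULT, evict 6, frames=[3,7,5] (faults so far: 6)
  step 9: ref 1 -> FAULT, evict 3, frames=[1,7,5] (faults so far: 7)
  step 10: ref 5 -> HIT, frames=[1,7,5] (faults so far: 7)
  step 11: ref 2 -> FAULT, evict 7, frames=[1,2,5] (faults so far: 8)
  step 12: ref 5 -> HIT, frames=[1,2,5] (faults so far: 8)
  LRU total faults: 8
--- Optimal ---
  step 0: ref 5 -> FAULT, frames=[5,-,-] (faults so far: 1)
  step 1: ref 1 -> FAULT, frames=[5,1,-] (faults so far: 2)
  step 2: ref 1 -> HIT, frames=[5,1,-] (faults so far: 2)
  step 3: ref 6 -> FAULT, frames=[5,1,6] (faults so far: 3)
  step 4: ref 3 -> FAULT, evict 6, frames=[5,1,3] (faults so far: 4)
  step 5: ref 3 -> HIT, frames=[5,1,3] (faults so far: 4)
  step 6: ref 3 -> HIT, frames=[5,1,3] (faults so far: 4)
  step 7: ref 7 -> FAULT, evict 3, frames=[5,1,7] (faults so far: 5)
  step 8: ref 5 -> HIT, frames=[5,1,7] (faults so far: 5)
  step 9: ref 1 -> HIT, frames=[5,1,7] (faults so far: 5)
  step 10: ref 5 -> HIT, frames=[5,1,7] (faults so far: 5)
  step 11: ref 2 -> FAULT, evict 1, frames=[5,2,7] (faults so far: 6)
  step 12: ref 5 -> HIT, frames=[5,2,7] (faults so far: 6)
  Optimal total faults: 6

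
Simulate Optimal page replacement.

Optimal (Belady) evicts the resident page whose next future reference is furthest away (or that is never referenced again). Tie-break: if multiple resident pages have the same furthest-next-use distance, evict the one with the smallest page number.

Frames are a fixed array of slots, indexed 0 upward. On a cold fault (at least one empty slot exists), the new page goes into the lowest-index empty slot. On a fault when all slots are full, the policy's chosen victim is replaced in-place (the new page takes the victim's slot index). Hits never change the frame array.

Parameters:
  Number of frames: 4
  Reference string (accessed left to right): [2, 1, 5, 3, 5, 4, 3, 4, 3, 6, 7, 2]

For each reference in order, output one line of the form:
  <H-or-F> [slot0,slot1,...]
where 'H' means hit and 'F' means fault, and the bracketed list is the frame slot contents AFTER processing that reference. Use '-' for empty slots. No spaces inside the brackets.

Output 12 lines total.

F [2,-,-,-]
F [2,1,-,-]
F [2,1,5,-]
F [2,1,5,3]
H [2,1,5,3]
F [2,4,5,3]
H [2,4,5,3]
H [2,4,5,3]
H [2,4,5,3]
F [2,4,5,6]
F [2,7,5,6]
H [2,7,5,6]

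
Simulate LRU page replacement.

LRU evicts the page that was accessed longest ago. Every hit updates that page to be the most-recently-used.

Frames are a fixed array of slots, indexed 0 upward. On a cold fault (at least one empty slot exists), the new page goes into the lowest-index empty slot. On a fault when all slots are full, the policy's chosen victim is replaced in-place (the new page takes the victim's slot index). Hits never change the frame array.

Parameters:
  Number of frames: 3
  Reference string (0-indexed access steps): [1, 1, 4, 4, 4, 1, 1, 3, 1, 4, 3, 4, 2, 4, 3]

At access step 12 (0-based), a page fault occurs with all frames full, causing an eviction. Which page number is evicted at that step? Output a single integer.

Answer: 1

Derivation:
Step 0: ref 1 -> FAULT, frames=[1,-,-]
Step 1: ref 1 -> HIT, frames=[1,-,-]
Step 2: ref 4 -> FAULT, frames=[1,4,-]
Step 3: ref 4 -> HIT, frames=[1,4,-]
Step 4: ref 4 -> HIT, frames=[1,4,-]
Step 5: ref 1 -> HIT, frames=[1,4,-]
Step 6: ref 1 -> HIT, frames=[1,4,-]
Step 7: ref 3 -> FAULT, frames=[1,4,3]
Step 8: ref 1 -> HIT, frames=[1,4,3]
Step 9: ref 4 -> HIT, frames=[1,4,3]
Step 10: ref 3 -> HIT, frames=[1,4,3]
Step 11: ref 4 -> HIT, frames=[1,4,3]
Step 12: ref 2 -> FAULT, evict 1, frames=[2,4,3]
At step 12: evicted page 1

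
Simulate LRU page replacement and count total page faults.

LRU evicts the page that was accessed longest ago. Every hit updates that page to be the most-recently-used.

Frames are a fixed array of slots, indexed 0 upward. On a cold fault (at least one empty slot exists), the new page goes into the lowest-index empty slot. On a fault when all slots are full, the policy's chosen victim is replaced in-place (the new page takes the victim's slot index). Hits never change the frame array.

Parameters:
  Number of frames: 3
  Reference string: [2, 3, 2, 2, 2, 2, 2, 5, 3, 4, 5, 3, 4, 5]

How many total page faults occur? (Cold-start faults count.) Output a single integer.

Answer: 4

Derivation:
Step 0: ref 2 → FAULT, frames=[2,-,-]
Step 1: ref 3 → FAULT, frames=[2,3,-]
Step 2: ref 2 → HIT, frames=[2,3,-]
Step 3: ref 2 → HIT, frames=[2,3,-]
Step 4: ref 2 → HIT, frames=[2,3,-]
Step 5: ref 2 → HIT, frames=[2,3,-]
Step 6: ref 2 → HIT, frames=[2,3,-]
Step 7: ref 5 → FAULT, frames=[2,3,5]
Step 8: ref 3 → HIT, frames=[2,3,5]
Step 9: ref 4 → FAULT (evict 2), frames=[4,3,5]
Step 10: ref 5 → HIT, frames=[4,3,5]
Step 11: ref 3 → HIT, frames=[4,3,5]
Step 12: ref 4 → HIT, frames=[4,3,5]
Step 13: ref 5 → HIT, frames=[4,3,5]
Total faults: 4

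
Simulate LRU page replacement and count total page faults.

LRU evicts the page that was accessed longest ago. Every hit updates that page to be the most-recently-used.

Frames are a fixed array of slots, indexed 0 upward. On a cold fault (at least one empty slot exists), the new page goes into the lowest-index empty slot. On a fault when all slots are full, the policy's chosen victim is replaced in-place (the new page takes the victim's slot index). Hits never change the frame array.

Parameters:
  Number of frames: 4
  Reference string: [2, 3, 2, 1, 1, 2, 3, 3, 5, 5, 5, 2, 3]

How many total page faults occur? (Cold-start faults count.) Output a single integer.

Step 0: ref 2 → FAULT, frames=[2,-,-,-]
Step 1: ref 3 → FAULT, frames=[2,3,-,-]
Step 2: ref 2 → HIT, frames=[2,3,-,-]
Step 3: ref 1 → FAULT, frames=[2,3,1,-]
Step 4: ref 1 → HIT, frames=[2,3,1,-]
Step 5: ref 2 → HIT, frames=[2,3,1,-]
Step 6: ref 3 → HIT, frames=[2,3,1,-]
Step 7: ref 3 → HIT, frames=[2,3,1,-]
Step 8: ref 5 → FAULT, frames=[2,3,1,5]
Step 9: ref 5 → HIT, frames=[2,3,1,5]
Step 10: ref 5 → HIT, frames=[2,3,1,5]
Step 11: ref 2 → HIT, frames=[2,3,1,5]
Step 12: ref 3 → HIT, frames=[2,3,1,5]
Total faults: 4

Answer: 4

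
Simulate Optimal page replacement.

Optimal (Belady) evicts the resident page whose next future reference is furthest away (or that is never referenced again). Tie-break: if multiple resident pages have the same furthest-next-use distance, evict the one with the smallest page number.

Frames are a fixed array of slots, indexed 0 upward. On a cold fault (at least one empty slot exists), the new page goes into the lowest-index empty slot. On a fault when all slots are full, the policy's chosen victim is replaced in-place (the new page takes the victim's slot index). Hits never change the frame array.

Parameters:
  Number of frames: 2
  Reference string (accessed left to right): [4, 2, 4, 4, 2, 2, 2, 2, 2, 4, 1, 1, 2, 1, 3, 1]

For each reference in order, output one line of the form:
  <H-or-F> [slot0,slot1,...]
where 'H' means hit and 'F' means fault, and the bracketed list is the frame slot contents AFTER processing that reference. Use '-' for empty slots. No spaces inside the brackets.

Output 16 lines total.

F [4,-]
F [4,2]
H [4,2]
H [4,2]
H [4,2]
H [4,2]
H [4,2]
H [4,2]
H [4,2]
H [4,2]
F [1,2]
H [1,2]
H [1,2]
H [1,2]
F [1,3]
H [1,3]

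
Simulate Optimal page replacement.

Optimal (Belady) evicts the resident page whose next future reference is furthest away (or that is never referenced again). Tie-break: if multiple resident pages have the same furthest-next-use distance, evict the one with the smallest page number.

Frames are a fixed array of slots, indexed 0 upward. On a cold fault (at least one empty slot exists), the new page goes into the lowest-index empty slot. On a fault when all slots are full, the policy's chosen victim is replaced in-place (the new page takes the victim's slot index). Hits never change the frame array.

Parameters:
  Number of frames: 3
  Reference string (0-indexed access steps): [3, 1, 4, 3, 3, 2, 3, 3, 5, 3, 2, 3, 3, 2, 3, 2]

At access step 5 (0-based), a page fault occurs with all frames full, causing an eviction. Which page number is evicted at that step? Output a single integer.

Step 0: ref 3 -> FAULT, frames=[3,-,-]
Step 1: ref 1 -> FAULT, frames=[3,1,-]
Step 2: ref 4 -> FAULT, frames=[3,1,4]
Step 3: ref 3 -> HIT, frames=[3,1,4]
Step 4: ref 3 -> HIT, frames=[3,1,4]
Step 5: ref 2 -> FAULT, evict 1, frames=[3,2,4]
At step 5: evicted page 1

Answer: 1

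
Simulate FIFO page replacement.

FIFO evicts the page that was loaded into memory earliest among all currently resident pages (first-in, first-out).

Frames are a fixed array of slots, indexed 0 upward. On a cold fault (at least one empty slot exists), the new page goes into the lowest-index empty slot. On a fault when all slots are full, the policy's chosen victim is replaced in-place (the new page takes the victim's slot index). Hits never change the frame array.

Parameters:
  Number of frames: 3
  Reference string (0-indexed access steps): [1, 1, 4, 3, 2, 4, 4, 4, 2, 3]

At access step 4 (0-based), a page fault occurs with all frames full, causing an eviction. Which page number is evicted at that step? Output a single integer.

Step 0: ref 1 -> FAULT, frames=[1,-,-]
Step 1: ref 1 -> HIT, frames=[1,-,-]
Step 2: ref 4 -> FAULT, frames=[1,4,-]
Step 3: ref 3 -> FAULT, frames=[1,4,3]
Step 4: ref 2 -> FAULT, evict 1, frames=[2,4,3]
At step 4: evicted page 1

Answer: 1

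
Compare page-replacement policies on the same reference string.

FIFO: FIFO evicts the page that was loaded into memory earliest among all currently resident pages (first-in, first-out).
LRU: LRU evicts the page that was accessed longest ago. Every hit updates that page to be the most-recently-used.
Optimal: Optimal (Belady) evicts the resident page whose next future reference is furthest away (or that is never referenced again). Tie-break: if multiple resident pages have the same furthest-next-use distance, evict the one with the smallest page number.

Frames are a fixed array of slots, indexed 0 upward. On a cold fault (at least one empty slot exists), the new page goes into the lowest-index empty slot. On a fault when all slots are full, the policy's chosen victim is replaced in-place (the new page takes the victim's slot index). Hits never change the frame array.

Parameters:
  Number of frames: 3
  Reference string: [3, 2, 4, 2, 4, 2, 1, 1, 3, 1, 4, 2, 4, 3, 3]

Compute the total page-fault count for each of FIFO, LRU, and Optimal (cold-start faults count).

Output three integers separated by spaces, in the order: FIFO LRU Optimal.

--- FIFO ---
  step 0: ref 3 -> FAULT, frames=[3,-,-] (faults so far: 1)
  step 1: ref 2 -> FAULT, frames=[3,2,-] (faults so far: 2)
  step 2: ref 4 -> FAULT, frames=[3,2,4] (faults so far: 3)
  step 3: ref 2 -> HIT, frames=[3,2,4] (faults so far: 3)
  step 4: ref 4 -> HIT, frames=[3,2,4] (faults so far: 3)
  step 5: ref 2 -> HIT, frames=[3,2,4] (faults so far: 3)
  step 6: ref 1 -> FAULT, evict 3, frames=[1,2,4] (faults so far: 4)
  step 7: ref 1 -> HIT, frames=[1,2,4] (faults so far: 4)
  step 8: ref 3 -> FAULT, evict 2, frames=[1,3,4] (faults so far: 5)
  step 9: ref 1 -> HIT, frames=[1,3,4] (faults so far: 5)
  step 10: ref 4 -> HIT, frames=[1,3,4] (faults so far: 5)
  step 11: ref 2 -> FAULT, evict 4, frames=[1,3,2] (faults so far: 6)
  step 12: ref 4 -> FAULT, evict 1, frames=[4,3,2] (faults so far: 7)
  step 13: ref 3 -> HIT, frames=[4,3,2] (faults so far: 7)
  step 14: ref 3 -> HIT, frames=[4,3,2] (faults so far: 7)
  FIFO total faults: 7
--- LRU ---
  step 0: ref 3 -> FAULT, frames=[3,-,-] (faults so far: 1)
  step 1: ref 2 -> FAULT, frames=[3,2,-] (faults so far: 2)
  step 2: ref 4 -> FAULT, frames=[3,2,4] (faults so far: 3)
  step 3: ref 2 -> HIT, frames=[3,2,4] (faults so far: 3)
  step 4: ref 4 -> HIT, frames=[3,2,4] (faults so far: 3)
  step 5: ref 2 -> HIT, frames=[3,2,4] (faults so far: 3)
  step 6: ref 1 -> FAULT, evict 3, frames=[1,2,4] (faults so far: 4)
  step 7: ref 1 -> HIT, frames=[1,2,4] (faults so far: 4)
  step 8: ref 3 -> FAULT, evict 4, frames=[1,2,3] (faults so far: 5)
  step 9: ref 1 -> HIT, frames=[1,2,3] (faults so far: 5)
  step 10: ref 4 -> FAULT, evict 2, frames=[1,4,3] (faults so far: 6)
  step 11: ref 2 -> FAULT, evict 3, frames=[1,4,2] (faults so far: 7)
  step 12: ref 4 -> HIT, frames=[1,4,2] (faults so far: 7)
  step 13: ref 3 -> FAULT, evict 1, frames=[3,4,2] (faults so far: 8)
  step 14: ref 3 -> HIT, frames=[3,4,2] (faults so far: 8)
  LRU total faults: 8
--- Optimal ---
  step 0: ref 3 -> FAULT, frames=[3,-,-] (faults so far: 1)
  step 1: ref 2 -> FAULT, frames=[3,2,-] (faults so far: 2)
  step 2: ref 4 -> FAULT, frames=[3,2,4] (faults so far: 3)
  step 3: ref 2 -> HIT, frames=[3,2,4] (faults so far: 3)
  step 4: ref 4 -> HIT, frames=[3,2,4] (faults so far: 3)
  step 5: ref 2 -> HIT, frames=[3,2,4] (faults so far: 3)
  step 6: ref 1 -> FAULT, evict 2, frames=[3,1,4] (faults so far: 4)
  step 7: ref 1 -> HIT, frames=[3,1,4] (faults so far: 4)
  step 8: ref 3 -> HIT, frames=[3,1,4] (faults so far: 4)
  step 9: ref 1 -> HIT, frames=[3,1,4] (faults so far: 4)
  step 10: ref 4 -> HIT, frames=[3,1,4] (faults so far: 4)
  step 11: ref 2 -> FAULT, evict 1, frames=[3,2,4] (faults so far: 5)
  step 12: ref 4 -> HIT, frames=[3,2,4] (faults so far: 5)
  step 13: ref 3 -> HIT, frames=[3,2,4] (faults so far: 5)
  step 14: ref 3 -> HIT, frames=[3,2,4] (faults so far: 5)
  Optimal total faults: 5

Answer: 7 8 5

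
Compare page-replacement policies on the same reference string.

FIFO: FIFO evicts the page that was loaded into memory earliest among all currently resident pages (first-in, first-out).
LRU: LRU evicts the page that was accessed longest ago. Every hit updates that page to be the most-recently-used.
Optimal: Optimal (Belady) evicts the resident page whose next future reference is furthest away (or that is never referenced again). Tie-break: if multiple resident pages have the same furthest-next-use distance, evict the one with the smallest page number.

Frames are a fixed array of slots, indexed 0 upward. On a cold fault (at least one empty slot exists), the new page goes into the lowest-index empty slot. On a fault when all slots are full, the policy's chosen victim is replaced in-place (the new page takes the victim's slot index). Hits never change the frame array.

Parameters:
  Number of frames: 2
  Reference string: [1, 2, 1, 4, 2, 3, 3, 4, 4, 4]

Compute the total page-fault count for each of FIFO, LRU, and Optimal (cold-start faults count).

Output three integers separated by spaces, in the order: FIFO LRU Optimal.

--- FIFO ---
  step 0: ref 1 -> FAULT, frames=[1,-] (faults so far: 1)
  step 1: ref 2 -> FAULT, frames=[1,2] (faults so far: 2)
  step 2: ref 1 -> HIT, frames=[1,2] (faults so far: 2)
  step 3: ref 4 -> FAULT, evict 1, frames=[4,2] (faults so far: 3)
  step 4: ref 2 -> HIT, frames=[4,2] (faults so far: 3)
  step 5: ref 3 -> FAULT, evict 2, frames=[4,3] (faults so far: 4)
  step 6: ref 3 -> HIT, frames=[4,3] (faults so far: 4)
  step 7: ref 4 -> HIT, frames=[4,3] (faults so far: 4)
  step 8: ref 4 -> HIT, frames=[4,3] (faults so far: 4)
  step 9: ref 4 -> HIT, frames=[4,3] (faults so far: 4)
  FIFO total faults: 4
--- LRU ---
  step 0: ref 1 -> FAULT, frames=[1,-] (faults so far: 1)
  step 1: ref 2 -> FAULT, frames=[1,2] (faults so far: 2)
  step 2: ref 1 -> HIT, frames=[1,2] (faults so far: 2)
  step 3: ref 4 -> FAULT, evict 2, frames=[1,4] (faults so far: 3)
  step 4: ref 2 -> FAULT, evict 1, frames=[2,4] (faults so far: 4)
  step 5: ref 3 -> FAULT, evict 4, frames=[2,3] (faults so far: 5)
  step 6: ref 3 -> HIT, frames=[2,3] (faults so far: 5)
  step 7: ref 4 -> FAULT, evict 2, frames=[4,3] (faults so far: 6)
  step 8: ref 4 -> HIT, frames=[4,3] (faults so far: 6)
  step 9: ref 4 -> HIT, frames=[4,3] (faults so far: 6)
  LRU total faults: 6
--- Optimal ---
  step 0: ref 1 -> FAULT, frames=[1,-] (faults so far: 1)
  step 1: ref 2 -> FAULT, frames=[1,2] (faults so far: 2)
  step 2: ref 1 -> HIT, frames=[1,2] (faults so far: 2)
  step 3: ref 4 -> FAULT, evict 1, frames=[4,2] (faults so far: 3)
  step 4: ref 2 -> HIT, frames=[4,2] (faults so far: 3)
  step 5: ref 3 -> FAULT, evict 2, frames=[4,3] (faults so far: 4)
  step 6: ref 3 -> HIT, frames=[4,3] (faults so far: 4)
  step 7: ref 4 -> HIT, frames=[4,3] (faults so far: 4)
  step 8: ref 4 -> HIT, frames=[4,3] (faults so far: 4)
  step 9: ref 4 -> HIT, frames=[4,3] (faults so far: 4)
  Optimal total faults: 4

Answer: 4 6 4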